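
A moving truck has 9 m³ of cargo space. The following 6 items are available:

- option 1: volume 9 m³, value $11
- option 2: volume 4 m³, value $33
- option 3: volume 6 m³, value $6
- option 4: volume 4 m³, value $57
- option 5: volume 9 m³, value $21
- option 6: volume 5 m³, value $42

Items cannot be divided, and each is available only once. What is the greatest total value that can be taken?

Check high-value combinations within 9 m³:
- option 4+option 6: volume 4+5=9, value 57+42=99
- option 2+option 4: volume 4+4=8, value 33+57=90
- option 2+option 6: volume 4+5=9, value 33+42=75
- option 4: volume 4, value 57
- option 6: volume 5, value 42
Best: $99.

$99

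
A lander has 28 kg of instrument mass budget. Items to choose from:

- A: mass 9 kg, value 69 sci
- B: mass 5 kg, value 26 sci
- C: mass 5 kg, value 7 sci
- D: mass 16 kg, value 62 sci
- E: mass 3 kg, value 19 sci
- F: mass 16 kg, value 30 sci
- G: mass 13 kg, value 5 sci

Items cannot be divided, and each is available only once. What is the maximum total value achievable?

150 sci

Check high-value combinations within 28 kg:
- A+D+E: mass 9+16+3=28, value 69+62+19=150
- A+D: mass 9+16=25, value 69+62=131
- A+B+C+E: mass 9+5+5+3=22, value 69+26+7+19=121
Best: 150 sci.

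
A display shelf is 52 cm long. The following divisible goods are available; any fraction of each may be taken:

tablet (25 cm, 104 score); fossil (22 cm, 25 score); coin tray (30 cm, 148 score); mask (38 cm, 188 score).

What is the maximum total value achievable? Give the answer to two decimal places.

Take in order of value per unit:
- mask (188/38 per unit): all 38 → value 188, running total 188.00
- coin tray (148/30 per unit): 14 of 30 → value 14×148/30 = 69.0667, running total 257.07
Total 257.07.

257.07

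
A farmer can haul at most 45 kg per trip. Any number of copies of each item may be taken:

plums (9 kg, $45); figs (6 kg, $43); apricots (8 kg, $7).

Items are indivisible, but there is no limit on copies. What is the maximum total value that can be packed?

Best value-per-unit is figs at 43/6; filling with it alone gives 7×43 = 301.
Optimal mix: 1×plums + 6×figs → weight 45, value 303.

$303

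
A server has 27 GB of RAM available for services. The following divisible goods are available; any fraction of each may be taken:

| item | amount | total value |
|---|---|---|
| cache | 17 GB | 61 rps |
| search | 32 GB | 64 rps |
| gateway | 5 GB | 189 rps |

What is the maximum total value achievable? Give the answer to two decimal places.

Take in order of value per unit:
- gateway (189/5 per unit): all 5 → value 189, running total 189.00
- cache (61/17 per unit): all 17 → value 61, running total 250.00
- search (64/32 per unit): 5 of 32 → value 5×64/32 = 10.0000, running total 260.00
Total 260.00.

260.00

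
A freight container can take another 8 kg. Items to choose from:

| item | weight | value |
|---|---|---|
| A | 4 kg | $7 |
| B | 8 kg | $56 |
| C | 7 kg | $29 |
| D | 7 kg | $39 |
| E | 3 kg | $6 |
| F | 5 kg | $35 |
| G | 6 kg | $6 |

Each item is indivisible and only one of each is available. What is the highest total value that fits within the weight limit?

Check high-value combinations within 8 kg:
- B: weight 8, value 56
- E+F: weight 3+5=8, value 6+35=41
- D: weight 7, value 39
- F: weight 5, value 35
- C: weight 7, value 29
Best: $56.

$56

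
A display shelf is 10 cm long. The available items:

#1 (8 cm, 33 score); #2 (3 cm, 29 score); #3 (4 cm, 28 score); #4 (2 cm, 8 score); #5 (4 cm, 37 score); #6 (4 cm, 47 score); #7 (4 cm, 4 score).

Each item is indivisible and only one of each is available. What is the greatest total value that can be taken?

Check high-value combinations within 10 cm:
- #4+#5+#6: length 2+4+4=10, value 8+37+47=92
- #5+#6: length 4+4=8, value 37+47=84
- #2+#4+#6: length 3+2+4=9, value 29+8+47=84
Best: 92 score.

92 score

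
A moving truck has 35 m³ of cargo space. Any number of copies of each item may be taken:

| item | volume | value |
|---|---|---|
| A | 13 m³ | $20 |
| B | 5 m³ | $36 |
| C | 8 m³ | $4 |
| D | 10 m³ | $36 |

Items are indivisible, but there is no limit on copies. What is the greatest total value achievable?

$252

Best value-per-unit is B at 36/5, and filling with it alone uses volume 7×5=35. No mix of the others beats 7×36 = 252.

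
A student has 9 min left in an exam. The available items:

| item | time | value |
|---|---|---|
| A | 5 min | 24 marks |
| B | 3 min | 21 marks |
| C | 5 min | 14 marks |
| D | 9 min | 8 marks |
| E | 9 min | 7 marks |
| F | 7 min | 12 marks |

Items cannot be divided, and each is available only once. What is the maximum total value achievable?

Check high-value combinations within 9 min:
- A+B: time 5+3=8, value 24+21=45
- B+C: time 3+5=8, value 21+14=35
- A: time 5, value 24
- B: time 3, value 21
- C: time 5, value 14
Best: 45 marks.

45 marks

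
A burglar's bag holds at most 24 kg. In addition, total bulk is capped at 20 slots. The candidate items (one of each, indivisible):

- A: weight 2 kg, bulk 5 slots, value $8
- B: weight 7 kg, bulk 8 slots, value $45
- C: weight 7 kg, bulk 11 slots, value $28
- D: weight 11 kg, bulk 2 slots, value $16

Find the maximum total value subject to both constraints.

$73

Feasible sets respecting both limits:
- B+C: weight 14, bulk 19, value 73
- A+B+D: weight 20, bulk 15, value 69
- B+D: weight 18, bulk 10, value 61
Best: $73.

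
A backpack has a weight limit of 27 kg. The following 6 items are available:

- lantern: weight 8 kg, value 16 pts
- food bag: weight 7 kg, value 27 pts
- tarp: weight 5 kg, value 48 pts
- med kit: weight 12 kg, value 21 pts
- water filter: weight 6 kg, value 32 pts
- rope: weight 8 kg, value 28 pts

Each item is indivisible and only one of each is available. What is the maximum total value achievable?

Check high-value combinations within 27 kg:
- food bag+tarp+water filter+rope: weight 7+5+6+8=26, value 27+48+32+28=135
- lantern+tarp+water filter+rope: weight 8+5+6+8=27, value 16+48+32+28=124
- lantern+food bag+tarp+water filter: weight 8+7+5+6=26, value 16+27+48+32=123
- tarp+water filter+rope: weight 5+6+8=19, value 48+32+28=108
Best: 135 pts.

135 pts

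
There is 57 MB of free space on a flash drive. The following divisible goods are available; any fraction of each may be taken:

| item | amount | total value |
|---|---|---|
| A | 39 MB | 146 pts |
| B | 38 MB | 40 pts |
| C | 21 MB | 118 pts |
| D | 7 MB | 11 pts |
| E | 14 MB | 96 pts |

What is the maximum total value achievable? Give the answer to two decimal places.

296.36

Take in order of value per unit:
- E (96/14 per unit): all 14 → value 96, running total 96.00
- C (118/21 per unit): all 21 → value 118, running total 214.00
- A (146/39 per unit): 22 of 39 → value 22×146/39 = 82.3590, running total 296.36
Total 296.36.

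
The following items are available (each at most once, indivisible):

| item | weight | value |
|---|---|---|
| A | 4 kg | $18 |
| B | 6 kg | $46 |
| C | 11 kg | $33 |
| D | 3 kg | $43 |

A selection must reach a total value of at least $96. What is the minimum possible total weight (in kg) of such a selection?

Subsets with value ≥ 96, sorted by total weight:
- A+B+D: weight 13, value 107
- B+C+D: weight 20, value 122
Minimum weight: 13 kg.

13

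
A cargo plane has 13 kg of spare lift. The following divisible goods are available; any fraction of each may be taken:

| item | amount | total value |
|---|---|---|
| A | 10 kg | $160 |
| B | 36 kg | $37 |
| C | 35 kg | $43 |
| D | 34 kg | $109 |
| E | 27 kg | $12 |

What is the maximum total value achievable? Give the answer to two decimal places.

169.62

Take in order of value per unit:
- A (160/10 per unit): all 10 → value 160, running total 160.00
- D (109/34 per unit): 3 of 34 → value 3×109/34 = 9.6176, running total 169.62
Total 169.62.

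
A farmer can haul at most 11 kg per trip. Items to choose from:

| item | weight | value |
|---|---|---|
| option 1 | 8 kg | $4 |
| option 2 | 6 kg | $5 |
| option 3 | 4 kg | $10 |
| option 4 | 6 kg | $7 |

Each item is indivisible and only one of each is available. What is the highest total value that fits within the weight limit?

$17

Check high-value combinations within 11 kg:
- option 3+option 4: weight 4+6=10, value 10+7=17
- option 2+option 3: weight 6+4=10, value 5+10=15
- option 3: weight 4, value 10
- option 4: weight 6, value 7
Best: $17.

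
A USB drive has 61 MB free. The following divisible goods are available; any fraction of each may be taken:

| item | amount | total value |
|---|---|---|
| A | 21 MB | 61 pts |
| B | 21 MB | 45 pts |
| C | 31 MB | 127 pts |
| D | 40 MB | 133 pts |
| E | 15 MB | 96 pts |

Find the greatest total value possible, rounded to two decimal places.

272.88

Take in order of value per unit:
- E (96/15 per unit): all 15 → value 96, running total 96.00
- C (127/31 per unit): all 31 → value 127, running total 223.00
- D (133/40 per unit): 15 of 40 → value 15×133/40 = 49.8750, running total 272.88
Total 272.88.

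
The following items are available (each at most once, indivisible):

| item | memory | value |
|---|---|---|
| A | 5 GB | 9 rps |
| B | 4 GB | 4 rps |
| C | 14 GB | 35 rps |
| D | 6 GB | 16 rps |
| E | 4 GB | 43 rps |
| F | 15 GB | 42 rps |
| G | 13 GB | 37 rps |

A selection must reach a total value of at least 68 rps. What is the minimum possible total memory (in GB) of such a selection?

Subsets with value ≥ 68, sorted by total memory:
- A+D+E: memory 15, value 68
- E+G: memory 17, value 80
Minimum memory: 15 GB.

15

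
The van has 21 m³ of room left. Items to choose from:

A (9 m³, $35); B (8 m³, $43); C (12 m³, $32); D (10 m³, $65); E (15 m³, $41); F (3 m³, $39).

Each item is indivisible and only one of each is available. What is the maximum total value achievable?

$147

Check high-value combinations within 21 m³:
- B+D+F: volume 8+10+3=21, value 43+65+39=147
- A+B+F: volume 9+8+3=20, value 35+43+39=117
- B+D: volume 8+10=18, value 43+65=108
Best: $147.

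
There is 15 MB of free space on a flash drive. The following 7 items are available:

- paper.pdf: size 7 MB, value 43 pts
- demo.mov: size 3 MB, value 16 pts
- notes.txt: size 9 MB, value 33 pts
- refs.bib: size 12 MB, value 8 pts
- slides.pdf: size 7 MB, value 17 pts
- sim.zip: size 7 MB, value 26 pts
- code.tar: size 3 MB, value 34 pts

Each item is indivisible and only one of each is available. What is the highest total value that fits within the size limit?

93 pts

Check high-value combinations within 15 MB:
- paper.pdf+demo.mov+code.tar: size 7+3+3=13, value 43+16+34=93
- demo.mov+notes.txt+code.tar: size 3+9+3=15, value 16+33+34=83
- paper.pdf+code.tar: size 7+3=10, value 43+34=77
- demo.mov+sim.zip+code.tar: size 3+7+3=13, value 16+26+34=76
- paper.pdf+sim.zip: size 7+7=14, value 43+26=69
Best: 93 pts.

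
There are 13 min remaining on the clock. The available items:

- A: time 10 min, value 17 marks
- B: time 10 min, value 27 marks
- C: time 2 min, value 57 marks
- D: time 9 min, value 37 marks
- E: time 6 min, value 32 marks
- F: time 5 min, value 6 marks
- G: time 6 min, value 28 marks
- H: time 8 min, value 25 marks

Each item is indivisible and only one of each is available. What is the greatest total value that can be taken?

Check high-value combinations within 13 min:
- C+E+F: time 2+6+5=13, value 57+32+6=95
- C+D: time 2+9=11, value 57+37=94
- C+F+G: time 2+5+6=13, value 57+6+28=91
- C+E: time 2+6=8, value 57+32=89
- C+G: time 2+6=8, value 57+28=85
Best: 95 marks.

95 marks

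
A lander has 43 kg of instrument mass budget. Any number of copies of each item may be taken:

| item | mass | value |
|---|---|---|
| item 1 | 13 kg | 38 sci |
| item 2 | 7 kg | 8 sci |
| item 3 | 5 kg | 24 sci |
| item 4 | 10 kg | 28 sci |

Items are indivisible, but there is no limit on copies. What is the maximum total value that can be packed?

192 sci

Best value-per-unit is item 3 at 24/5, and filling with it alone uses mass 8×5=40. No mix of the others beats 8×24 = 192.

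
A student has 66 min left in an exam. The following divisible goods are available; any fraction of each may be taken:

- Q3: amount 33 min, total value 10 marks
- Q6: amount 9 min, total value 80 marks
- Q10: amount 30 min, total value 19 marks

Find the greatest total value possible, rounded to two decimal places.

Take in order of value per unit:
- Q6 (80/9 per unit): all 9 → value 80, running total 80.00
- Q10 (19/30 per unit): all 30 → value 19, running total 99.00
- Q3 (10/33 per unit): 27 of 33 → value 27×10/33 = 8.1818, running total 107.18
Total 107.18.

107.18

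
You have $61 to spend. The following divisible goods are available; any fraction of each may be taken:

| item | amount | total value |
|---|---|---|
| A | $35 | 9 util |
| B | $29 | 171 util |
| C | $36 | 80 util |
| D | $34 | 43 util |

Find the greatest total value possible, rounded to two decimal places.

242.11

Take in order of value per unit:
- B (171/29 per unit): all 29 → value 171, running total 171.00
- C (80/36 per unit): 32 of 36 → value 32×80/36 = 71.1111, running total 242.11
Total 242.11.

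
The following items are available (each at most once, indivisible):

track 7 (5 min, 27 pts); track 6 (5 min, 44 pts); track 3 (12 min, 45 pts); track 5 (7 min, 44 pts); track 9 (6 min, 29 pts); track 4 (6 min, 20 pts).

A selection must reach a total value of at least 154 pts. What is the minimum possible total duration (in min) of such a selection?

Subsets with value ≥ 154, sorted by total duration:
- track 7+track 6+track 5+track 9+track 4: duration 29, value 164
- track 7+track 6+track 3+track 5: duration 29, value 160
- track 6+track 3+track 5+track 9: duration 30, value 162
- track 7+track 6+track 3+track 9+track 4: duration 34, value 165
Minimum duration: 29 min.

29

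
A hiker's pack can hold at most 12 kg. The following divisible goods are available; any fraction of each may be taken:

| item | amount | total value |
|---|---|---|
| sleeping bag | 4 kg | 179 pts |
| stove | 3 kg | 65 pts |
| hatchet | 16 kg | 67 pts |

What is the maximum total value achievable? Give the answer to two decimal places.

264.94

Take in order of value per unit:
- sleeping bag (179/4 per unit): all 4 → value 179, running total 179.00
- stove (65/3 per unit): all 3 → value 65, running total 244.00
- hatchet (67/16 per unit): 5 of 16 → value 5×67/16 = 20.9375, running total 264.94
Total 264.94.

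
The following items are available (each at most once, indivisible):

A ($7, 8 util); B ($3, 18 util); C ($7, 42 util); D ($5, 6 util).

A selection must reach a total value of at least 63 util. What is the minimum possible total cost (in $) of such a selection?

15

Subsets with value ≥ 63, sorted by total cost:
- B+C+D: cost 15, value 66
- A+B+C: cost 17, value 68
- A+B+C+D: cost 22, value 74
Minimum cost: 15 $.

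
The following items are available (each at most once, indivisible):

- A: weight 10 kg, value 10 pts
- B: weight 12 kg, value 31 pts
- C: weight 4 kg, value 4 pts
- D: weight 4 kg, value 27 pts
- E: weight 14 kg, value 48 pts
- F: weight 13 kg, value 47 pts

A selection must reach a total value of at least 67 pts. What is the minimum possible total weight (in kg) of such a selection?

Subsets with value ≥ 67, sorted by total weight:
- D+F: weight 17, value 74
- D+E: weight 18, value 75
- C+D+F: weight 21, value 78
Minimum weight: 17 kg.

17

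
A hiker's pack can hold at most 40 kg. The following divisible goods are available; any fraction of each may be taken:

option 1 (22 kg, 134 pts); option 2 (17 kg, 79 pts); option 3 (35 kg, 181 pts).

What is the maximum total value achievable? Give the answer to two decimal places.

Take in order of value per unit:
- option 1 (134/22 per unit): all 22 → value 134, running total 134.00
- option 3 (181/35 per unit): 18 of 35 → value 18×181/35 = 93.0857, running total 227.09
Total 227.09.

227.09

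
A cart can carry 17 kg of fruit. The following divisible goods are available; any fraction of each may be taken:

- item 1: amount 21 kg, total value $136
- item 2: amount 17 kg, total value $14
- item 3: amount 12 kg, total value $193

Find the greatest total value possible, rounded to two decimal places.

Take in order of value per unit:
- item 3 (193/12 per unit): all 12 → value 193, running total 193.00
- item 1 (136/21 per unit): 5 of 21 → value 5×136/21 = 32.3810, running total 225.38
Total 225.38.

225.38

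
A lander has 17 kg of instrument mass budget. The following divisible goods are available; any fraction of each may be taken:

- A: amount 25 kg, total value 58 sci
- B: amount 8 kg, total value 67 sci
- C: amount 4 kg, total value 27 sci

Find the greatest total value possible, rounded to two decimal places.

105.60

Take in order of value per unit:
- B (67/8 per unit): all 8 → value 67, running total 67.00
- C (27/4 per unit): all 4 → value 27, running total 94.00
- A (58/25 per unit): 5 of 25 → value 5×58/25 = 11.6000, running total 105.60
Total 105.60.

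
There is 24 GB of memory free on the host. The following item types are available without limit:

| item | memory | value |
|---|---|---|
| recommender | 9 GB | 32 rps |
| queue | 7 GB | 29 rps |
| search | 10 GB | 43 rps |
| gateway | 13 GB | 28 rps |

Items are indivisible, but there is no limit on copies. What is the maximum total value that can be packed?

Best value-per-unit is search at 43/10; filling with it alone gives 2×43 = 86.
Optimal mix: 2×queue + 1×search → memory 24, value 101.

101 rps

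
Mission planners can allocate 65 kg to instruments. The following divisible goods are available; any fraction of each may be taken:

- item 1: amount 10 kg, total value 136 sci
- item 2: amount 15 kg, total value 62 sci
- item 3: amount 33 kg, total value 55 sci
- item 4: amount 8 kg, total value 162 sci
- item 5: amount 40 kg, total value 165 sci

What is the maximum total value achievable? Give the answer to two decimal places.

492.00

Take in order of value per unit:
- item 4 (162/8 per unit): all 8 → value 162, running total 162.00
- item 1 (136/10 per unit): all 10 → value 136, running total 298.00
- item 2 (62/15 per unit): all 15 → value 62, running total 360.00
- item 5 (165/40 per unit): 32 of 40 → value 32×165/40 = 132.0000, running total 492.00
Total 492.00.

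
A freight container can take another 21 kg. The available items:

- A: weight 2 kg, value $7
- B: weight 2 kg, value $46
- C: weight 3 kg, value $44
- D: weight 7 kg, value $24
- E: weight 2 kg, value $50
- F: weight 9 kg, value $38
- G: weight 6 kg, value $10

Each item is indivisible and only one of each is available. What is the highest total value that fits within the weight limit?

Check high-value combinations within 21 kg:
- A+B+C+E+F: weight 2+2+3+2+9=18, value 7+46+44+50+38=185
- B+C+E+F: weight 2+3+2+9=16, value 46+44+50+38=178
- B+C+D+E+G: weight 2+3+7+2+6=20, value 46+44+24+50+10=174
Best: $185.

$185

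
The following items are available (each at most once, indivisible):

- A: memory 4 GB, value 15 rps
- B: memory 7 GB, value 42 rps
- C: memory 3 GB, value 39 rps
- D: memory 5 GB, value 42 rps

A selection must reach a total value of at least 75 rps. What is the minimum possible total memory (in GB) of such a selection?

Subsets with value ≥ 75, sorted by total memory:
- C+D: memory 8, value 81
- B+C: memory 10, value 81
Minimum memory: 8 GB.

8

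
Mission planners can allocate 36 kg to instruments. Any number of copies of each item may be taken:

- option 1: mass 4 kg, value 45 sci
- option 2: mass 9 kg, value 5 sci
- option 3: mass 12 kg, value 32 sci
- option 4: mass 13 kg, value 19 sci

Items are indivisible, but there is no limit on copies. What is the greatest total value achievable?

Best value-per-unit is option 1 at 45/4, and filling with it alone uses mass 9×4=36. No mix of the others beats 9×45 = 405.

405 sci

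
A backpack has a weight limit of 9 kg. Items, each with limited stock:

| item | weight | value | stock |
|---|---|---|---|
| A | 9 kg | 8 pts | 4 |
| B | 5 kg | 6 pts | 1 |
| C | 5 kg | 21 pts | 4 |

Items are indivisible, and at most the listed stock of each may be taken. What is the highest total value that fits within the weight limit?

Top feasible selections:
- 1×C: weight 5, value 21
- 1×A: weight 9, value 8
Best: 21 pts.

21 pts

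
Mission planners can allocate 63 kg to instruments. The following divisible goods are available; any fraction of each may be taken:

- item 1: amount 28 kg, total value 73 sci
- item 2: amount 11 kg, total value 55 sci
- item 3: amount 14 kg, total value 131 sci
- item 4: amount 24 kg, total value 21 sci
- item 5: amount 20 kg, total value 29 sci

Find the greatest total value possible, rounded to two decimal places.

Take in order of value per unit:
- item 3 (131/14 per unit): all 14 → value 131, running total 131.00
- item 2 (55/11 per unit): all 11 → value 55, running total 186.00
- item 1 (73/28 per unit): all 28 → value 73, running total 259.00
- item 5 (29/20 per unit): 10 of 20 → value 10×29/20 = 14.5000, running total 273.50
Total 273.50.

273.50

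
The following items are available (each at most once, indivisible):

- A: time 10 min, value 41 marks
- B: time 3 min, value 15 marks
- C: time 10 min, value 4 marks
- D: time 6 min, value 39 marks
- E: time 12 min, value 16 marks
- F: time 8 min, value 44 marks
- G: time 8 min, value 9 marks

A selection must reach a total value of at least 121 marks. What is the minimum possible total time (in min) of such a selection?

Subsets with value ≥ 121, sorted by total time:
- A+D+F: time 24, value 124
- A+B+D+F: time 27, value 139
- A+D+F+G: time 32, value 133
- A+C+D+F: time 34, value 128
Minimum time: 24 min.

24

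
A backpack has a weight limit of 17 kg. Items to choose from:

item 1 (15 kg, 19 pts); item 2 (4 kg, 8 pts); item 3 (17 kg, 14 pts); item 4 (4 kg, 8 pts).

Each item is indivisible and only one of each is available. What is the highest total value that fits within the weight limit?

19 pts

Check high-value combinations within 17 kg:
- item 1: weight 15, value 19
- item 2+item 4: weight 4+4=8, value 8+8=16
- item 3: weight 17, value 14
- item 2: weight 4, value 8
Best: 19 pts.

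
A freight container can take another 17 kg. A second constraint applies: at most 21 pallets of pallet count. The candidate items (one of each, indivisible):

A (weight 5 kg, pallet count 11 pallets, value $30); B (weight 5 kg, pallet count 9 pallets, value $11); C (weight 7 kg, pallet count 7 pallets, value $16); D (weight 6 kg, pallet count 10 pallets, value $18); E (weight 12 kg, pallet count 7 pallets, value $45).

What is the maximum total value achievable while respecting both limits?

Feasible sets respecting both limits:
- A+E: weight 17, pallet count 18, value 75
- B+E: weight 17, pallet count 16, value 56
- A+D: weight 11, pallet count 21, value 48
- A+C: weight 12, pallet count 18, value 46
Best: $75.

$75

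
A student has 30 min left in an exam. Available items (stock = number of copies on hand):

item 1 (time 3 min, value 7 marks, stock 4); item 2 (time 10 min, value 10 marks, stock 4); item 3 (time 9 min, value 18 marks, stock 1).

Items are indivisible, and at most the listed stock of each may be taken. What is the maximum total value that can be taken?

49 marks

Top feasible selections:
- 3×item 1 + 1×item 2 + 1×item 3: time 28, value 49
- 4×item 1 + 1×item 3: time 21, value 46
- 2×item 1 + 1×item 2 + 1×item 3: time 25, value 42
Best: 49 marks.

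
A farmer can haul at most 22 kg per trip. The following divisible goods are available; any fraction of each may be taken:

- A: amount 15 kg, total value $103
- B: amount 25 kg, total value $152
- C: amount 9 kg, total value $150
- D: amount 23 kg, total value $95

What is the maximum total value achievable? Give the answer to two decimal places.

239.27

Take in order of value per unit:
- C (150/9 per unit): all 9 → value 150, running total 150.00
- A (103/15 per unit): 13 of 15 → value 13×103/15 = 89.2667, running total 239.27
Total 239.27.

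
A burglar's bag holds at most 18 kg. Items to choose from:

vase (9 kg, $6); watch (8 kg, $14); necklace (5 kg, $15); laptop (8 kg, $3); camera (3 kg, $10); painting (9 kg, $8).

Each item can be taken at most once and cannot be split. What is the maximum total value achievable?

$39

This is a 0/1 knapsack; check combinations near the capacity.
- watch+necklace+camera: weight 8+5+3=16, value 14+15+10=39
- necklace+camera+painting: weight 5+3+9=17, value 15+10+8=33
- vase+necklace+camera: weight 9+5+3=17, value 6+15+10=31
Best: $39.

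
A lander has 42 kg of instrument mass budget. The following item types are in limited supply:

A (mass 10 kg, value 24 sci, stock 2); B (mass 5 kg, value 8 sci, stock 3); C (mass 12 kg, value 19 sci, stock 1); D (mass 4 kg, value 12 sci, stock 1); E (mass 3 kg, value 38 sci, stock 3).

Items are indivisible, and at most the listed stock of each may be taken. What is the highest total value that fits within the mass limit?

Top feasible selections:
- 2×A + 1×B + 1×D + 3×E: mass 38, value 182
- 2×A + 1×C + 3×E: mass 41, value 181
- 2×A + 2×B + 3×E: mass 39, value 178
Best: 182 sci.

182 sci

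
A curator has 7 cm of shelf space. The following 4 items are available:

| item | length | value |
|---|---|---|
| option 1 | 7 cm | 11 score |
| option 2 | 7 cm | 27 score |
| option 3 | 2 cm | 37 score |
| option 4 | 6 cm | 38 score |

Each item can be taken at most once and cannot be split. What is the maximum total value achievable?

Check high-value combinations within 7 cm:
- option 4: length 6, value 38
- option 3: length 2, value 37
- option 2: length 7, value 27
- option 1: length 7, value 11
Best: 38 score.

38 score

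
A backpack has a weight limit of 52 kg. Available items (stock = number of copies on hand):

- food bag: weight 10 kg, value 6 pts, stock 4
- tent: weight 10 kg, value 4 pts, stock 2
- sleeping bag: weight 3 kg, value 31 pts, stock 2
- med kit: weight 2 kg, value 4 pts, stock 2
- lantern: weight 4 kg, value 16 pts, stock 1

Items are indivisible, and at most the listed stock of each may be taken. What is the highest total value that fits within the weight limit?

Best selections within weight 52 and stock limits:
- 4×food bag + 2×sleeping bag + 1×med kit + 1×lantern: weight 52, value 106
- 3×food bag + 2×sleeping bag + 2×med kit + 1×lantern: weight 44, value 104
- 3×food bag + 1×tent + 2×sleeping bag + 1×med kit + 1×lantern: weight 52, value 104
- 2×food bag + 1×tent + 2×sleeping bag + 2×med kit + 1×lantern: weight 44, value 102
Best: 106 pts.

106 pts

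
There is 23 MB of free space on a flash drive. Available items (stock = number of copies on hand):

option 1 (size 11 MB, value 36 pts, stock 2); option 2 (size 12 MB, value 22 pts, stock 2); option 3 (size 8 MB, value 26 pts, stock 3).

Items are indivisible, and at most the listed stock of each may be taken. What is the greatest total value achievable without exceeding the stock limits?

Top feasible selections:
- 2×option 1: size 22, value 72
- 1×option 1 + 1×option 3: size 19, value 62
- 1×option 1 + 1×option 2: size 23, value 58
- 2×option 3: size 16, value 52
Best: 72 pts.

72 pts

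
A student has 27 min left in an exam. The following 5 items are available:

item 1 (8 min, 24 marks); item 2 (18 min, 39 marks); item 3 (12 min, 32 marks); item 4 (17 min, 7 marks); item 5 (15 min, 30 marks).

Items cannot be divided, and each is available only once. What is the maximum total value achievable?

This is a 0/1 knapsack; check combinations near the capacity.
- item 1+item 2: time 8+18=26, value 24+39=63
- item 3+item 5: time 12+15=27, value 32+30=62
- item 1+item 3: time 8+12=20, value 24+32=56
Best: 63 marks.

63 marks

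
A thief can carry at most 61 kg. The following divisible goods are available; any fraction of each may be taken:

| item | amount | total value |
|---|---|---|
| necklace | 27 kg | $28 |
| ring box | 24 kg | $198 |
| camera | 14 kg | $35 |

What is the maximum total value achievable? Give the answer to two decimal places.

Take in order of value per unit:
- ring box (198/24 per unit): all 24 → value 198, running total 198.00
- camera (35/14 per unit): all 14 → value 35, running total 233.00
- necklace (28/27 per unit): 23 of 27 → value 23×28/27 = 23.8519, running total 256.85
Total 256.85.

256.85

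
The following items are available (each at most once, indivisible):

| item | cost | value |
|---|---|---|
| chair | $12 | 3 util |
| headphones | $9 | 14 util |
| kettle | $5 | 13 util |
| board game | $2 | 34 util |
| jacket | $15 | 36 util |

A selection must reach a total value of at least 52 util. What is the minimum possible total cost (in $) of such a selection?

16

Subsets with value ≥ 52, sorted by total cost:
- headphones+kettle+board game: cost 16, value 61
- board game+jacket: cost 17, value 70
- kettle+board game+jacket: cost 22, value 83
Minimum cost: 16 $.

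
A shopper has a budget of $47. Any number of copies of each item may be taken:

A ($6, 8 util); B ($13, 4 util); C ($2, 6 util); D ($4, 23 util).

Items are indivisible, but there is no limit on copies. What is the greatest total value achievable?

Best value-per-unit is D at 23/4; filling with it alone gives 11×23 = 253.
Optimal mix: 1×C + 11×D → cost 46, value 259.

259 util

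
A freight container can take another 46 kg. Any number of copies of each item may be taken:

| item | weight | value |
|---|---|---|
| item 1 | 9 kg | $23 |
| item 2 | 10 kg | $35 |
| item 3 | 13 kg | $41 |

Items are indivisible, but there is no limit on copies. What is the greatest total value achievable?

Best value-per-unit is item 2 at 35/10; filling with it alone gives 4×35 = 140.
Optimal mix: 2×item 2 + 2×item 3 → weight 46, value 152.

$152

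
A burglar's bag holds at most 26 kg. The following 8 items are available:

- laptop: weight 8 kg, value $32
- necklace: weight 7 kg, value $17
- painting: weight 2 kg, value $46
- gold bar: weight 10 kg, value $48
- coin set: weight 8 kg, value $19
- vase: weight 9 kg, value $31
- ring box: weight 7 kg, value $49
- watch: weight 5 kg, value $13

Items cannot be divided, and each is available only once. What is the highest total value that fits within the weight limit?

$160

Check high-value combinations within 26 kg:
- necklace+painting+gold bar+ring box: weight 7+2+10+7=26, value 17+46+48+49=160
- laptop+painting+vase+ring box: weight 8+2+9+7=26, value 32+46+31+49=158
- painting+gold bar+ring box+watch: weight 2+10+7+5=24, value 46+48+49+13=156
- laptop+painting+coin set+ring box: weight 8+2+8+7=25, value 32+46+19+49=146
- painting+coin set+vase+ring box: weight 2+8+9+7=26, value 46+19+31+49=145
Best: $160.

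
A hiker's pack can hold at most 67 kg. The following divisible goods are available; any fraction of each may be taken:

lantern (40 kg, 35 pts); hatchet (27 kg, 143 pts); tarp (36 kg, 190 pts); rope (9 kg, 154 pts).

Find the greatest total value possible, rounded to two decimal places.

460.61

Take in order of value per unit:
- rope (154/9 per unit): all 9 → value 154, running total 154.00
- hatchet (143/27 per unit): all 27 → value 143, running total 297.00
- tarp (190/36 per unit): 31 of 36 → value 31×190/36 = 163.6111, running total 460.61
Total 460.61.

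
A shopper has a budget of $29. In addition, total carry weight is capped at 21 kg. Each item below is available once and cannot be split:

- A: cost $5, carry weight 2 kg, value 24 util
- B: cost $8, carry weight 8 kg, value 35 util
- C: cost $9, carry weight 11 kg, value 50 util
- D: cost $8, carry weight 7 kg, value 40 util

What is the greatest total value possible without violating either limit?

114 util

Feasible sets respecting both limits:
- A+C+D: cost 22, carry weight 20, value 114
- A+B+C: cost 22, carry weight 21, value 109
- A+B+D: cost 21, carry weight 17, value 99
- C+D: cost 17, carry weight 18, value 90
Best: 114 util.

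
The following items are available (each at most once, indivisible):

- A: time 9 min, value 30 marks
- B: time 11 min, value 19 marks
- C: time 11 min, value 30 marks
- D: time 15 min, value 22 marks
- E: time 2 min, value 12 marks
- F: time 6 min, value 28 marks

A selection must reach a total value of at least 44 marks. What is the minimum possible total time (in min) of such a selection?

Subsets with value ≥ 44, sorted by total time:
- A+F: time 15, value 58
- A+E+F: time 17, value 70
- C+F: time 17, value 58
Minimum time: 15 min.

15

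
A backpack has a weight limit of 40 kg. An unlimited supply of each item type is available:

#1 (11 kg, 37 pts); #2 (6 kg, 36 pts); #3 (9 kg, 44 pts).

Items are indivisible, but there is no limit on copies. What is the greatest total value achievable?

Best value-per-unit is #2 at 36/6; filling with it alone gives 6×36 = 216.
Optimal mix: 5×#2 + 1×#3 → weight 39, value 224.

224 pts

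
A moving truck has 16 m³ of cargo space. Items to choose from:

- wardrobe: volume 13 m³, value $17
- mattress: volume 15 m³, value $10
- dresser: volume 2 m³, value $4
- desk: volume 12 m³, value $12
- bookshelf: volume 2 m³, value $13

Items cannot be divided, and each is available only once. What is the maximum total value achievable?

$30

Check high-value combinations within 16 m³:
- wardrobe+bookshelf: volume 13+2=15, value 17+13=30
- dresser+desk+bookshelf: volume 2+12+2=16, value 4+12+13=29
- desk+bookshelf: volume 12+2=14, value 12+13=25
- wardrobe+dresser: volume 13+2=15, value 17+4=21
Best: $30.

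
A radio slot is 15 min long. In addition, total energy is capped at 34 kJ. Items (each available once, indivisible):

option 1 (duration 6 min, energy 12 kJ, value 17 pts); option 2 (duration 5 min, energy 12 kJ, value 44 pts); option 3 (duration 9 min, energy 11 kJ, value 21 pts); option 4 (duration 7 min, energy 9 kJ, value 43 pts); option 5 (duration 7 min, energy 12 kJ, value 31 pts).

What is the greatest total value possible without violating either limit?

Feasible sets respecting both limits:
- option 2+option 4: duration 12, energy 21, value 87
- option 2+option 5: duration 12, energy 24, value 75
- option 4+option 5: duration 14, energy 21, value 74
Best: 87 pts.

87 pts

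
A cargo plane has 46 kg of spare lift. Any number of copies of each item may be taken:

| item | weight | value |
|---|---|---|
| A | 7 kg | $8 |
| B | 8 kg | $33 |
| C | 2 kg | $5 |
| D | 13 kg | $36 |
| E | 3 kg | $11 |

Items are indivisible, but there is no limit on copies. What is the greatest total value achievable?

Best value-per-unit is B at 33/8; filling with it alone gives 5×33 = 165.
Optimal mix: 5×B + 2×E → weight 46, value 187.

$187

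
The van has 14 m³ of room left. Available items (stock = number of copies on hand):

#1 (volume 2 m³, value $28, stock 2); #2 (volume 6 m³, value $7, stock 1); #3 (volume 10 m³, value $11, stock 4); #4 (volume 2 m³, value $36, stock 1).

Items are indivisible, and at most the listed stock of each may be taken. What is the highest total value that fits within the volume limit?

Top feasible selections:
- 2×#1 + 1×#2 + 1×#4: volume 12, value 99
- 2×#1 + 1×#4: volume 6, value 92
Best: $99.

$99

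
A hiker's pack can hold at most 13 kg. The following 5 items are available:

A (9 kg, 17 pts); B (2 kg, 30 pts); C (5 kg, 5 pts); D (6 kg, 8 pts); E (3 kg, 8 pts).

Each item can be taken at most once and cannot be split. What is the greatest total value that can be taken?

47 pts

Check high-value combinations within 13 kg:
- A+B: weight 9+2=11, value 17+30=47
- B+D+E: weight 2+6+3=11, value 30+8+8=46
- B+C+E: weight 2+5+3=10, value 30+5+8=43
- B+C+D: weight 2+5+6=13, value 30+5+8=43
Best: 47 pts.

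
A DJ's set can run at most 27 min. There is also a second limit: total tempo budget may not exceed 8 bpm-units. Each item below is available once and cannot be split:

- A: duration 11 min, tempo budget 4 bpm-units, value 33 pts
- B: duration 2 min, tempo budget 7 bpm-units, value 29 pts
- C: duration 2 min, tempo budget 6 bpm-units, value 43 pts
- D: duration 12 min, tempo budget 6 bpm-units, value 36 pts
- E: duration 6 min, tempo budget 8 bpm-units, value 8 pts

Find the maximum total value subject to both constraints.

Feasible sets respecting both limits:
- C: duration 2, tempo budget 6, value 43
- D: duration 12, tempo budget 6, value 36
- A: duration 11, tempo budget 4, value 33
- B: duration 2, tempo budget 7, value 29
Best: 43 pts.

43 pts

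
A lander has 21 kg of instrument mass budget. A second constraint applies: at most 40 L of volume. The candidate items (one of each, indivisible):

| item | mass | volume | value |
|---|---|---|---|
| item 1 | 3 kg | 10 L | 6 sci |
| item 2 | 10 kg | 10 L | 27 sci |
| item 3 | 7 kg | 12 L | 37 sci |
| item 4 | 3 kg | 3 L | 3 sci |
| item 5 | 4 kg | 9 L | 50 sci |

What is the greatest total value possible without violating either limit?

114 sci

Feasible sets respecting both limits:
- item 2+item 3+item 5: mass 21, volume 31, value 114
- item 1+item 3+item 4+item 5: mass 17, volume 34, value 96
- item 1+item 3+item 5: mass 14, volume 31, value 93
- item 3+item 4+item 5: mass 14, volume 24, value 90
Best: 114 sci.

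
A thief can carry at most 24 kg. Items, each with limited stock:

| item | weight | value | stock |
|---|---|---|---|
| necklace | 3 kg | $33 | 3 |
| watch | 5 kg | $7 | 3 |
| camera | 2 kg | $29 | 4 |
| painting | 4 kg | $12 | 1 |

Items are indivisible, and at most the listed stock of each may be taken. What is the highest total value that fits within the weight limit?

$227

Best selections within weight 24 and stock limits:
- 3×necklace + 4×camera + 1×painting: weight 21, value 227
- 3×necklace + 1×watch + 4×camera: weight 22, value 222
Best: $227.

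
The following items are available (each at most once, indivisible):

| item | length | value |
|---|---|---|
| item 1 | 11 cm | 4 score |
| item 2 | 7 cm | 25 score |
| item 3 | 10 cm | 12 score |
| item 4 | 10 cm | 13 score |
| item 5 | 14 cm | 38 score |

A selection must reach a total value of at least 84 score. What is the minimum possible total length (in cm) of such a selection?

41

Subsets with value ≥ 84, sorted by total length:
- item 2+item 3+item 4+item 5: length 41, value 88
- item 1+item 2+item 3+item 4+item 5: length 52, value 92
Minimum length: 41 cm.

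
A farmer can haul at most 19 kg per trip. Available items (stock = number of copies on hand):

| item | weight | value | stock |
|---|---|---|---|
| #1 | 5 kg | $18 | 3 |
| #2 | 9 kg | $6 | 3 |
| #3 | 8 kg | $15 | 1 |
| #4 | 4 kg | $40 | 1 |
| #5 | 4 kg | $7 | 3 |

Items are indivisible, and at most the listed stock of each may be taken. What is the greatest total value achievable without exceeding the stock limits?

$94

Top feasible selections:
- 3×#1 + 1×#4: weight 19, value 94
- 2×#1 + 1×#4 + 1×#5: weight 18, value 83
Best: $94.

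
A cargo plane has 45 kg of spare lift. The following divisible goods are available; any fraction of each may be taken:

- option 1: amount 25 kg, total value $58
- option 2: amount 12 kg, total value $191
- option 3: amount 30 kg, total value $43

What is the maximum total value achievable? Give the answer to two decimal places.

Take in order of value per unit:
- option 2 (191/12 per unit): all 12 → value 191, running total 191.00
- option 1 (58/25 per unit): all 25 → value 58, running total 249.00
- option 3 (43/30 per unit): 8 of 30 → value 8×43/30 = 11.4667, running total 260.47
Total 260.47.

260.47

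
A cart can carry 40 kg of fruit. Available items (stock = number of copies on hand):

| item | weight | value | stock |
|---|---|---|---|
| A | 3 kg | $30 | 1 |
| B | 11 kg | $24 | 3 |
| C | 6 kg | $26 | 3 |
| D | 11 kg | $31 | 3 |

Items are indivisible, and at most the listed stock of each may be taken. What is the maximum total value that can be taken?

Top feasible selections:
- 1×A + 2×C + 2×D: weight 37, value 144
- 3×C + 2×D: weight 40, value 140
- 1×A + 3×C + 1×D: weight 32, value 139
Best: $144.

$144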